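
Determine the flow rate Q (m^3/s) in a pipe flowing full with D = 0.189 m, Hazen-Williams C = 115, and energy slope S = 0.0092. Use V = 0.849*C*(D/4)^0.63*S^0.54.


For a full circular pipe, R = D/4 = 0.189/4 = 0.0473 m.
V = 0.849 * 115 * 0.0473^0.63 * 0.0092^0.54
  = 0.849 * 115 * 0.146175 * 0.079514
  = 1.1348 m/s.
Pipe area A = pi*D^2/4 = pi*0.189^2/4 = 0.0281 m^2.
Q = A * V = 0.0281 * 1.1348 = 0.0318 m^3/s.

0.0318


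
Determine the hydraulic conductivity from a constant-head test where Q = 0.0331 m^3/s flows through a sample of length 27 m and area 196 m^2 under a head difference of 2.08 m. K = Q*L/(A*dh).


From K = Q*L / (A*dh):
Numerator: Q*L = 0.0331 * 27 = 0.8937.
Denominator: A*dh = 196 * 2.08 = 407.68.
K = 0.8937 / 407.68 = 0.002192 m/s.

0.002192


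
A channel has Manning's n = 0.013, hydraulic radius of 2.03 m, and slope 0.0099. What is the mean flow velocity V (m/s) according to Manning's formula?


Manning's equation gives V = (1/n) * R^(2/3) * S^(1/2).
First, compute R^(2/3) = 2.03^(2/3) = 1.6032.
Next, S^(1/2) = 0.0099^(1/2) = 0.099499.
Then 1/n = 1/0.013 = 76.92.
V = 76.92 * 1.6032 * 0.099499 = 12.2708 m/s.

12.2708


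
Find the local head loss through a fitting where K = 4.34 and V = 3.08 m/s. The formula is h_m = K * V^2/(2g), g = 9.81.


Minor loss formula: h_m = K * V^2/(2g).
V^2 = 3.08^2 = 9.4864.
V^2/(2g) = 9.4864 / 19.62 = 0.4835 m.
h_m = 4.34 * 0.4835 = 2.0984 m.

2.0984


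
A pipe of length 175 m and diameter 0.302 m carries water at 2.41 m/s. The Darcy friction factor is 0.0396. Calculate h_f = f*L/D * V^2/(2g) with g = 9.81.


Darcy-Weisbach equation: h_f = f * (L/D) * V^2/(2g).
f * L/D = 0.0396 * 175/0.302 = 22.947.
V^2/(2g) = 2.41^2 / (2*9.81) = 5.8081 / 19.62 = 0.296 m.
h_f = 22.947 * 0.296 = 6.793 m.

6.793


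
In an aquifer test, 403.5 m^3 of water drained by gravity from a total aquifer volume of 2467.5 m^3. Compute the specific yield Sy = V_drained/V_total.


Specific yield Sy = Volume drained / Total volume.
Sy = 403.5 / 2467.5
   = 0.1635.

0.1635


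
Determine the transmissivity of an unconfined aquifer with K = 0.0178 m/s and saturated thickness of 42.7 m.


Transmissivity is defined as T = K * h.
T = 0.0178 * 42.7
  = 0.7601 m^2/s.

0.7601


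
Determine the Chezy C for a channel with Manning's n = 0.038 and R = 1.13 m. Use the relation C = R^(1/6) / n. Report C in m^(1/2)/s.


The Chezy coefficient relates to Manning's n through C = R^(1/6) / n.
R^(1/6) = 1.13^(1/6) = 1.020578.
C = 1.020578 / 0.038 = 26.86 m^(1/2)/s.

26.86


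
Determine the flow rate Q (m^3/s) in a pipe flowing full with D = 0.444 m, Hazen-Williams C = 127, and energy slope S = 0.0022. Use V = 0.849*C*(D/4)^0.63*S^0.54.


For a full circular pipe, R = D/4 = 0.444/4 = 0.111 m.
V = 0.849 * 127 * 0.111^0.63 * 0.0022^0.54
  = 0.849 * 127 * 0.250353 * 0.03672
  = 0.9912 m/s.
Pipe area A = pi*D^2/4 = pi*0.444^2/4 = 0.1548 m^2.
Q = A * V = 0.1548 * 0.9912 = 0.1535 m^3/s.

0.1535


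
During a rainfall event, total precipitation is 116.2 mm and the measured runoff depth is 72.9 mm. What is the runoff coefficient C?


The runoff coefficient C = runoff depth / rainfall depth.
C = 72.9 / 116.2
  = 0.6274.

0.6274


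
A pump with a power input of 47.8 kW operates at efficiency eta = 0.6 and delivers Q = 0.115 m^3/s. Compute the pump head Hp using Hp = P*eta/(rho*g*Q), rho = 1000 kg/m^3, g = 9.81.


Pump head formula: Hp = P * eta / (rho * g * Q).
Numerator: P * eta = 47.8 * 1000 * 0.6 = 28680.0 W.
Denominator: rho * g * Q = 1000 * 9.81 * 0.115 = 1128.15.
Hp = 28680.0 / 1128.15 = 25.42 m.

25.42


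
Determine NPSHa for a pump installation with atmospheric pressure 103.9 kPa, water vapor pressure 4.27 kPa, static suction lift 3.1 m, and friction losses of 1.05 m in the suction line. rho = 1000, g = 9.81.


NPSHa = p_atm/(rho*g) - z_s - hf_s - p_vap/(rho*g).
p_atm/(rho*g) = 103.9*1000 / (1000*9.81) = 10.591 m.
p_vap/(rho*g) = 4.27*1000 / (1000*9.81) = 0.435 m.
NPSHa = 10.591 - 3.1 - 1.05 - 0.435
      = 6.01 m.

6.01


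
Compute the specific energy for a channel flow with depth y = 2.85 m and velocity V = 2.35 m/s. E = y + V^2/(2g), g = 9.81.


Specific energy E = y + V^2/(2g).
Velocity head = V^2/(2g) = 2.35^2 / (2*9.81) = 5.5225 / 19.62 = 0.2815 m.
E = 2.85 + 0.2815 = 3.1315 m.

3.1315


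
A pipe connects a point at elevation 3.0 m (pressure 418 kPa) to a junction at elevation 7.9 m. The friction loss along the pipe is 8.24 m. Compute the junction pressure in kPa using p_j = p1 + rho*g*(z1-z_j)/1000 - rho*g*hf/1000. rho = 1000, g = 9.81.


Junction pressure: p_j = p1 + rho*g*(z1 - z_j)/1000 - rho*g*hf/1000.
Elevation term = 1000*9.81*(3.0 - 7.9)/1000 = -48.069 kPa.
Friction term = 1000*9.81*8.24/1000 = 80.834 kPa.
p_j = 418 + -48.069 - 80.834 = 289.1 kPa.

289.1


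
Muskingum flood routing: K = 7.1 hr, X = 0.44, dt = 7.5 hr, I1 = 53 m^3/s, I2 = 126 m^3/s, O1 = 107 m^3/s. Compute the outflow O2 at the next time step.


Muskingum coefficients:
denom = 2*K*(1-X) + dt = 2*7.1*(1-0.44) + 7.5 = 15.452.
C0 = (dt - 2*K*X)/denom = (7.5 - 2*7.1*0.44)/15.452 = 0.081.
C1 = (dt + 2*K*X)/denom = (7.5 + 2*7.1*0.44)/15.452 = 0.8897.
C2 = (2*K*(1-X) - dt)/denom = 0.0293.
O2 = C0*I2 + C1*I1 + C2*O1
   = 0.081*126 + 0.8897*53 + 0.0293*107
   = 60.49 m^3/s.

60.49


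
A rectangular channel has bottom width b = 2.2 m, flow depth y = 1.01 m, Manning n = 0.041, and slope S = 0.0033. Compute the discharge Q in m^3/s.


For a rectangular channel, the cross-sectional area A = b * y = 2.2 * 1.01 = 2.22 m^2.
The wetted perimeter P = b + 2y = 2.2 + 2*1.01 = 4.22 m.
Hydraulic radius R = A/P = 2.22/4.22 = 0.5265 m.
Velocity V = (1/n)*R^(2/3)*S^(1/2) = (1/0.041)*0.5265^(2/3)*0.0033^(1/2) = 0.9136 m/s.
Discharge Q = A * V = 2.22 * 0.9136 = 2.03 m^3/s.

2.03


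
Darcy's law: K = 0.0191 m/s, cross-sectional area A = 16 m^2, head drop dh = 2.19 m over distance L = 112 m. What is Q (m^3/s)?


Darcy's law: Q = K * A * i, where i = dh/L.
Hydraulic gradient i = 2.19 / 112 = 0.019554.
Q = 0.0191 * 16 * 0.019554
  = 0.006 m^3/s.

0.006


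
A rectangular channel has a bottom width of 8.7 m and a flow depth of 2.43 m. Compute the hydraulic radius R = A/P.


For a rectangular section:
Flow area A = b * y = 8.7 * 2.43 = 21.14 m^2.
Wetted perimeter P = b + 2y = 8.7 + 2*2.43 = 13.56 m.
Hydraulic radius R = A/P = 21.14 / 13.56 = 1.5591 m.

1.5591


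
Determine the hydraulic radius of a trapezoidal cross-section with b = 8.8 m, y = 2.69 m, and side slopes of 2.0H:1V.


For a trapezoidal section with side slope z:
A = (b + z*y)*y = (8.8 + 2.0*2.69)*2.69 = 38.144 m^2.
P = b + 2*y*sqrt(1 + z^2) = 8.8 + 2*2.69*sqrt(1 + 2.0^2) = 20.83 m.
R = A/P = 38.144 / 20.83 = 1.8312 m.

1.8312


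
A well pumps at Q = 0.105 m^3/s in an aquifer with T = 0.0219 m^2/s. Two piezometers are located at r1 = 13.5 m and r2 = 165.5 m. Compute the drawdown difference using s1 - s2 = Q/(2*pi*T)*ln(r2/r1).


Thiem equation: s1 - s2 = Q/(2*pi*T) * ln(r2/r1).
ln(r2/r1) = ln(165.5/13.5) = 2.5063.
Q/(2*pi*T) = 0.105 / (2*pi*0.0219) = 0.105 / 0.1376 = 0.7631.
s1 - s2 = 0.7631 * 2.5063 = 1.9125 m.

1.9125


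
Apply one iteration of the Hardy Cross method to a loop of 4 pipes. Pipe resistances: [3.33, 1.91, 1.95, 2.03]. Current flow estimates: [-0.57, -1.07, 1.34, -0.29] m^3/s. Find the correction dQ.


Numerator terms (r*Q*|Q|): 3.33*-0.57*|-0.57| = -1.0819; 1.91*-1.07*|-1.07| = -2.1868; 1.95*1.34*|1.34| = 3.5014; 2.03*-0.29*|-0.29| = -0.1707.
Sum of numerator = 0.062.
Denominator terms (r*|Q|): 3.33*|-0.57| = 1.8981; 1.91*|-1.07| = 2.0437; 1.95*|1.34| = 2.613; 2.03*|-0.29| = 0.5887.
2 * sum of denominator = 2 * 7.1435 = 14.287.
dQ = -0.062 / 14.287 = -0.0043 m^3/s.

-0.0043


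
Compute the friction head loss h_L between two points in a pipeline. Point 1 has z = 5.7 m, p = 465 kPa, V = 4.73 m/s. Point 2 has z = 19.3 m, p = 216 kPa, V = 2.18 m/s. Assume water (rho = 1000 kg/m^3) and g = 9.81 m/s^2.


Total head at each section: H = z + p/(rho*g) + V^2/(2g).
H1 = 5.7 + 465*1000/(1000*9.81) + 4.73^2/(2*9.81)
   = 5.7 + 47.401 + 1.1403
   = 54.241 m.
H2 = 19.3 + 216*1000/(1000*9.81) + 2.18^2/(2*9.81)
   = 19.3 + 22.018 + 0.2422
   = 41.561 m.
h_L = H1 - H2 = 54.241 - 41.561 = 12.68 m.

12.68


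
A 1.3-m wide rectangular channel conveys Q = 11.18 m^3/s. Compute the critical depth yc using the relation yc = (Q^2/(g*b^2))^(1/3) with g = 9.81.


Using yc = (Q^2 / (g * b^2))^(1/3):
Q^2 = 11.18^2 = 124.99.
g * b^2 = 9.81 * 1.3^2 = 9.81 * 1.69 = 16.58.
Q^2 / (g*b^2) = 124.99 / 16.58 = 7.5386.
yc = 7.5386^(1/3) = 1.9608 m.

1.9608


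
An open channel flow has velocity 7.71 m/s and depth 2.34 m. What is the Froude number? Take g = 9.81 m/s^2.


The Froude number is defined as Fr = V / sqrt(g*y).
g*y = 9.81 * 2.34 = 22.9554.
sqrt(g*y) = sqrt(22.9554) = 4.7912.
Fr = 7.71 / 4.7912 = 1.6092.

1.6092


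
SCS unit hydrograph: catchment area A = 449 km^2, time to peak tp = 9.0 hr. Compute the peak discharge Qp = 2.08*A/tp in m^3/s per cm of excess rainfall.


SCS formula: Qp = 2.08 * A / tp.
Qp = 2.08 * 449 / 9.0
   = 933.92 / 9.0
   = 103.77 m^3/s per cm.

103.77


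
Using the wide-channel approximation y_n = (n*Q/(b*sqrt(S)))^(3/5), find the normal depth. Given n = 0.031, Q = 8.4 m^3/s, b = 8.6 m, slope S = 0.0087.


We use the wide-channel approximation y_n = (n*Q/(b*sqrt(S)))^(3/5).
sqrt(S) = sqrt(0.0087) = 0.093274.
Numerator: n*Q = 0.031 * 8.4 = 0.2604.
Denominator: b*sqrt(S) = 8.6 * 0.093274 = 0.802156.
arg = 0.3246.
y_n = 0.3246^(3/5) = 0.5091 m.

0.5091


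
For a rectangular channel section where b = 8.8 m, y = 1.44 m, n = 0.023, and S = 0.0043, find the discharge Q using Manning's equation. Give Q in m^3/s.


For a rectangular channel, the cross-sectional area A = b * y = 8.8 * 1.44 = 12.67 m^2.
The wetted perimeter P = b + 2y = 8.8 + 2*1.44 = 11.68 m.
Hydraulic radius R = A/P = 12.67/11.68 = 1.0849 m.
Velocity V = (1/n)*R^(2/3)*S^(1/2) = (1/0.023)*1.0849^(2/3)*0.0043^(1/2) = 3.0103 m/s.
Discharge Q = A * V = 12.67 * 3.0103 = 38.146 m^3/s.

38.146


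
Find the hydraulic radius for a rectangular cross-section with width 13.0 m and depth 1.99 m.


For a rectangular section:
Flow area A = b * y = 13.0 * 1.99 = 25.87 m^2.
Wetted perimeter P = b + 2y = 13.0 + 2*1.99 = 16.98 m.
Hydraulic radius R = A/P = 25.87 / 16.98 = 1.5236 m.

1.5236


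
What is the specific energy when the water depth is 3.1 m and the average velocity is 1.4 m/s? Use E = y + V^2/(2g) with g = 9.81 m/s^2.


Specific energy E = y + V^2/(2g).
Velocity head = V^2/(2g) = 1.4^2 / (2*9.81) = 1.96 / 19.62 = 0.0999 m.
E = 3.1 + 0.0999 = 3.1999 m.

3.1999


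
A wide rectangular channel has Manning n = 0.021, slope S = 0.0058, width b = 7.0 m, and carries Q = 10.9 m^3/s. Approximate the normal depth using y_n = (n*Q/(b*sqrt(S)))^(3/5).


We use the wide-channel approximation y_n = (n*Q/(b*sqrt(S)))^(3/5).
sqrt(S) = sqrt(0.0058) = 0.076158.
Numerator: n*Q = 0.021 * 10.9 = 0.2289.
Denominator: b*sqrt(S) = 7.0 * 0.076158 = 0.533106.
arg = 0.4294.
y_n = 0.4294^(3/5) = 0.6021 m.

0.6021


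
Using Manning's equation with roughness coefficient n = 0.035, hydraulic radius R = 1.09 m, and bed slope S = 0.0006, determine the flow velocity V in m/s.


Manning's equation gives V = (1/n) * R^(2/3) * S^(1/2).
First, compute R^(2/3) = 1.09^(2/3) = 1.0591.
Next, S^(1/2) = 0.0006^(1/2) = 0.024495.
Then 1/n = 1/0.035 = 28.57.
V = 28.57 * 1.0591 * 0.024495 = 0.7412 m/s.

0.7412


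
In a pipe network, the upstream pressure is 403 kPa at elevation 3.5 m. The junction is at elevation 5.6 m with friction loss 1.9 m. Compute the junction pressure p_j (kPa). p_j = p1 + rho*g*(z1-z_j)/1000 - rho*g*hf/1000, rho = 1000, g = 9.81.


Junction pressure: p_j = p1 + rho*g*(z1 - z_j)/1000 - rho*g*hf/1000.
Elevation term = 1000*9.81*(3.5 - 5.6)/1000 = -20.601 kPa.
Friction term = 1000*9.81*1.9/1000 = 18.639 kPa.
p_j = 403 + -20.601 - 18.639 = 363.76 kPa.

363.76


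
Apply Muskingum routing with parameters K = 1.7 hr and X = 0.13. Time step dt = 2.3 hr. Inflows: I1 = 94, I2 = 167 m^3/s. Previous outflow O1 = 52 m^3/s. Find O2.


Muskingum coefficients:
denom = 2*K*(1-X) + dt = 2*1.7*(1-0.13) + 2.3 = 5.258.
C0 = (dt - 2*K*X)/denom = (2.3 - 2*1.7*0.13)/5.258 = 0.3534.
C1 = (dt + 2*K*X)/denom = (2.3 + 2*1.7*0.13)/5.258 = 0.5215.
C2 = (2*K*(1-X) - dt)/denom = 0.1251.
O2 = C0*I2 + C1*I1 + C2*O1
   = 0.3534*167 + 0.5215*94 + 0.1251*52
   = 114.54 m^3/s.

114.54


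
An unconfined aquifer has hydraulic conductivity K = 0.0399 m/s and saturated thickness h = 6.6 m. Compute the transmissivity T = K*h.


Transmissivity is defined as T = K * h.
T = 0.0399 * 6.6
  = 0.2633 m^2/s.

0.2633


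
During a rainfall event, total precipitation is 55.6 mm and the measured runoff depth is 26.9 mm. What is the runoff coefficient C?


The runoff coefficient C = runoff depth / rainfall depth.
C = 26.9 / 55.6
  = 0.4838.

0.4838


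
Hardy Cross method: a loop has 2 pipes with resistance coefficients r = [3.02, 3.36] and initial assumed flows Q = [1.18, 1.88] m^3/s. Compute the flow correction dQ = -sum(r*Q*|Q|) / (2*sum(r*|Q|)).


Numerator terms (r*Q*|Q|): 3.02*1.18*|1.18| = 4.205; 3.36*1.88*|1.88| = 11.8756.
Sum of numerator = 16.0806.
Denominator terms (r*|Q|): 3.02*|1.18| = 3.5636; 3.36*|1.88| = 6.3168.
2 * sum of denominator = 2 * 9.8804 = 19.7608.
dQ = -16.0806 / 19.7608 = -0.8138 m^3/s.

-0.8138


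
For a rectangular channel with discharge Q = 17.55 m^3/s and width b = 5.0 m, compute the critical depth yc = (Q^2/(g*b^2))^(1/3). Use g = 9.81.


Using yc = (Q^2 / (g * b^2))^(1/3):
Q^2 = 17.55^2 = 308.0.
g * b^2 = 9.81 * 5.0^2 = 9.81 * 25.0 = 245.25.
Q^2 / (g*b^2) = 308.0 / 245.25 = 1.2559.
yc = 1.2559^(1/3) = 1.0789 m.

1.0789


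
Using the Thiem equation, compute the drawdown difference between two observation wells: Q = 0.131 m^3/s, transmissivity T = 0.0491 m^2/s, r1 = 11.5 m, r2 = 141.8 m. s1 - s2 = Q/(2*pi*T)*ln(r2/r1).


Thiem equation: s1 - s2 = Q/(2*pi*T) * ln(r2/r1).
ln(r2/r1) = ln(141.8/11.5) = 2.5121.
Q/(2*pi*T) = 0.131 / (2*pi*0.0491) = 0.131 / 0.3085 = 0.4246.
s1 - s2 = 0.4246 * 2.5121 = 1.0667 m.

1.0667


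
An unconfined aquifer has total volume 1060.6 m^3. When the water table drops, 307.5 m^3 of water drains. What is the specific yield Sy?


Specific yield Sy = Volume drained / Total volume.
Sy = 307.5 / 1060.6
   = 0.2899.

0.2899


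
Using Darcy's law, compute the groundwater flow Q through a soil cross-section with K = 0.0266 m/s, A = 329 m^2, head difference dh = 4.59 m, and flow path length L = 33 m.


Darcy's law: Q = K * A * i, where i = dh/L.
Hydraulic gradient i = 4.59 / 33 = 0.139091.
Q = 0.0266 * 329 * 0.139091
  = 1.2172 m^3/s.

1.2172


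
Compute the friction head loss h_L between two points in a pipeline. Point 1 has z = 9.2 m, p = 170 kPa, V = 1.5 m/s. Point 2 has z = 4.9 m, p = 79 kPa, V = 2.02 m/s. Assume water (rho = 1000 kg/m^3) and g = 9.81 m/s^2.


Total head at each section: H = z + p/(rho*g) + V^2/(2g).
H1 = 9.2 + 170*1000/(1000*9.81) + 1.5^2/(2*9.81)
   = 9.2 + 17.329 + 0.1147
   = 26.644 m.
H2 = 4.9 + 79*1000/(1000*9.81) + 2.02^2/(2*9.81)
   = 4.9 + 8.053 + 0.208
   = 13.161 m.
h_L = H1 - H2 = 26.644 - 13.161 = 13.483 m.

13.483


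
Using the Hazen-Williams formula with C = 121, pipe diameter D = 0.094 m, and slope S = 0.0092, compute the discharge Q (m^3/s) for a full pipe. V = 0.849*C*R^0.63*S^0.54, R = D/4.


For a full circular pipe, R = D/4 = 0.094/4 = 0.0235 m.
V = 0.849 * 121 * 0.0235^0.63 * 0.0092^0.54
  = 0.849 * 121 * 0.09414 * 0.079514
  = 0.769 m/s.
Pipe area A = pi*D^2/4 = pi*0.094^2/4 = 0.0069 m^2.
Q = A * V = 0.0069 * 0.769 = 0.0053 m^3/s.

0.0053


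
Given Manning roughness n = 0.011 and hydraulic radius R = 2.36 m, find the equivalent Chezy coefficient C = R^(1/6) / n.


The Chezy coefficient relates to Manning's n through C = R^(1/6) / n.
R^(1/6) = 2.36^(1/6) = 1.153857.
C = 1.153857 / 0.011 = 104.9 m^(1/2)/s.

104.9


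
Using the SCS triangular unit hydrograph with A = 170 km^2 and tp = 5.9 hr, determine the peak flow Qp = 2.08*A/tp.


SCS formula: Qp = 2.08 * A / tp.
Qp = 2.08 * 170 / 5.9
   = 353.6 / 5.9
   = 59.93 m^3/s per cm.

59.93


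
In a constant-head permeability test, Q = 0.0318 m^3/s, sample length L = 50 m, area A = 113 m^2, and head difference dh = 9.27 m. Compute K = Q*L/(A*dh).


From K = Q*L / (A*dh):
Numerator: Q*L = 0.0318 * 50 = 1.59.
Denominator: A*dh = 113 * 9.27 = 1047.51.
K = 1.59 / 1047.51 = 0.001518 m/s.

0.001518


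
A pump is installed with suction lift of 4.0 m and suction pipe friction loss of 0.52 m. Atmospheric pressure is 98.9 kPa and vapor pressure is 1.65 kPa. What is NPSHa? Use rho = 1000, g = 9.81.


NPSHa = p_atm/(rho*g) - z_s - hf_s - p_vap/(rho*g).
p_atm/(rho*g) = 98.9*1000 / (1000*9.81) = 10.082 m.
p_vap/(rho*g) = 1.65*1000 / (1000*9.81) = 0.168 m.
NPSHa = 10.082 - 4.0 - 0.52 - 0.168
      = 5.39 m.

5.39


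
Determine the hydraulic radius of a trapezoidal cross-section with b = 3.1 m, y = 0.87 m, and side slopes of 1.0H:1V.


For a trapezoidal section with side slope z:
A = (b + z*y)*y = (3.1 + 1.0*0.87)*0.87 = 3.454 m^2.
P = b + 2*y*sqrt(1 + z^2) = 3.1 + 2*0.87*sqrt(1 + 1.0^2) = 5.561 m.
R = A/P = 3.454 / 5.561 = 0.6211 m.

0.6211


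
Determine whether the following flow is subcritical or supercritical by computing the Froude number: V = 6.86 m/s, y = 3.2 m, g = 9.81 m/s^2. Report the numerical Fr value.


The Froude number is defined as Fr = V / sqrt(g*y).
g*y = 9.81 * 3.2 = 31.392.
sqrt(g*y) = sqrt(31.392) = 5.6029.
Fr = 6.86 / 5.6029 = 1.2244.
Since Fr > 1, the flow is supercritical.

1.2244


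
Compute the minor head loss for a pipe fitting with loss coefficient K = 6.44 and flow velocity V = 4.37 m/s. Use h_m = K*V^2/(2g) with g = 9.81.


Minor loss formula: h_m = K * V^2/(2g).
V^2 = 4.37^2 = 19.0969.
V^2/(2g) = 19.0969 / 19.62 = 0.9733 m.
h_m = 6.44 * 0.9733 = 6.2683 m.

6.2683


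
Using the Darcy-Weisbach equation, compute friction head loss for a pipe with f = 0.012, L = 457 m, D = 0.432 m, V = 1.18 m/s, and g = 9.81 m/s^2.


Darcy-Weisbach equation: h_f = f * (L/D) * V^2/(2g).
f * L/D = 0.012 * 457/0.432 = 12.6944.
V^2/(2g) = 1.18^2 / (2*9.81) = 1.3924 / 19.62 = 0.071 m.
h_f = 12.6944 * 0.071 = 0.901 m.

0.901


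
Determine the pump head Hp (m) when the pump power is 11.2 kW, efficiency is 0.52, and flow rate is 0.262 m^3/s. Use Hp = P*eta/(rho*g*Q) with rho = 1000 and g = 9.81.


Pump head formula: Hp = P * eta / (rho * g * Q).
Numerator: P * eta = 11.2 * 1000 * 0.52 = 5824.0 W.
Denominator: rho * g * Q = 1000 * 9.81 * 0.262 = 2570.22.
Hp = 5824.0 / 2570.22 = 2.27 m.

2.27


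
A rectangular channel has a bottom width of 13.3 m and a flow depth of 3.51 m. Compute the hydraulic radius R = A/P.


For a rectangular section:
Flow area A = b * y = 13.3 * 3.51 = 46.68 m^2.
Wetted perimeter P = b + 2y = 13.3 + 2*3.51 = 20.32 m.
Hydraulic radius R = A/P = 46.68 / 20.32 = 2.2974 m.

2.2974


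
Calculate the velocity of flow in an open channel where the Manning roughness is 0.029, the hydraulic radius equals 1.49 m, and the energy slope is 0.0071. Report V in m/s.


Manning's equation gives V = (1/n) * R^(2/3) * S^(1/2).
First, compute R^(2/3) = 1.49^(2/3) = 1.3045.
Next, S^(1/2) = 0.0071^(1/2) = 0.084261.
Then 1/n = 1/0.029 = 34.48.
V = 34.48 * 1.3045 * 0.084261 = 3.7904 m/s.

3.7904


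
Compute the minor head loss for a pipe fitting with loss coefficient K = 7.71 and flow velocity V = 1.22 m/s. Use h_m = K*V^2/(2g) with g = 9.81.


Minor loss formula: h_m = K * V^2/(2g).
V^2 = 1.22^2 = 1.4884.
V^2/(2g) = 1.4884 / 19.62 = 0.0759 m.
h_m = 7.71 * 0.0759 = 0.5849 m.

0.5849


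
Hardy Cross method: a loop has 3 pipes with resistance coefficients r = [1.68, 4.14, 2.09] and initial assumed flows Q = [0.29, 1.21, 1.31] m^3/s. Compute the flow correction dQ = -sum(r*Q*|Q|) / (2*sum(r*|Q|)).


Numerator terms (r*Q*|Q|): 1.68*0.29*|0.29| = 0.1413; 4.14*1.21*|1.21| = 6.0614; 2.09*1.31*|1.31| = 3.5866.
Sum of numerator = 9.7893.
Denominator terms (r*|Q|): 1.68*|0.29| = 0.4872; 4.14*|1.21| = 5.0094; 2.09*|1.31| = 2.7379.
2 * sum of denominator = 2 * 8.2345 = 16.469.
dQ = -9.7893 / 16.469 = -0.5944 m^3/s.

-0.5944


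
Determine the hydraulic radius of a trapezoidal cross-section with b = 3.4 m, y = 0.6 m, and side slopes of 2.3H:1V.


For a trapezoidal section with side slope z:
A = (b + z*y)*y = (3.4 + 2.3*0.6)*0.6 = 2.868 m^2.
P = b + 2*y*sqrt(1 + z^2) = 3.4 + 2*0.6*sqrt(1 + 2.3^2) = 6.41 m.
R = A/P = 2.868 / 6.41 = 0.4475 m.

0.4475


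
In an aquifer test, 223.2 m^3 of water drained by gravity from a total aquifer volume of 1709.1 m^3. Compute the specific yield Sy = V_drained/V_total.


Specific yield Sy = Volume drained / Total volume.
Sy = 223.2 / 1709.1
   = 0.1306.

0.1306


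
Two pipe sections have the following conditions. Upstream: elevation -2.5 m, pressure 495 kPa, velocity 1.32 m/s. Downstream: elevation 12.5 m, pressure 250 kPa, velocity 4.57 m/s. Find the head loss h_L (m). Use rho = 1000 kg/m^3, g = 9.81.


Total head at each section: H = z + p/(rho*g) + V^2/(2g).
H1 = -2.5 + 495*1000/(1000*9.81) + 1.32^2/(2*9.81)
   = -2.5 + 50.459 + 0.0888
   = 48.048 m.
H2 = 12.5 + 250*1000/(1000*9.81) + 4.57^2/(2*9.81)
   = 12.5 + 25.484 + 1.0645
   = 39.049 m.
h_L = H1 - H2 = 48.048 - 39.049 = 8.999 m.

8.999


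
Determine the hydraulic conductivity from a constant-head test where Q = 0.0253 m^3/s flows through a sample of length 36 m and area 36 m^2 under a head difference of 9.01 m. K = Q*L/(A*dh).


From K = Q*L / (A*dh):
Numerator: Q*L = 0.0253 * 36 = 0.9108.
Denominator: A*dh = 36 * 9.01 = 324.36.
K = 0.9108 / 324.36 = 0.002808 m/s.

0.002808


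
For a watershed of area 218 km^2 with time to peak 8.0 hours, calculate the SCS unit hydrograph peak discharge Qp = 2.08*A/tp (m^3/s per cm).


SCS formula: Qp = 2.08 * A / tp.
Qp = 2.08 * 218 / 8.0
   = 453.44 / 8.0
   = 56.68 m^3/s per cm.

56.68


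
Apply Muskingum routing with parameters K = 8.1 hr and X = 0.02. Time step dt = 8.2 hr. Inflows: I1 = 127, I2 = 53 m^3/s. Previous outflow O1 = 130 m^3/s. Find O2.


Muskingum coefficients:
denom = 2*K*(1-X) + dt = 2*8.1*(1-0.02) + 8.2 = 24.076.
C0 = (dt - 2*K*X)/denom = (8.2 - 2*8.1*0.02)/24.076 = 0.3271.
C1 = (dt + 2*K*X)/denom = (8.2 + 2*8.1*0.02)/24.076 = 0.354.
C2 = (2*K*(1-X) - dt)/denom = 0.3188.
O2 = C0*I2 + C1*I1 + C2*O1
   = 0.3271*53 + 0.354*127 + 0.3188*130
   = 103.75 m^3/s.

103.75


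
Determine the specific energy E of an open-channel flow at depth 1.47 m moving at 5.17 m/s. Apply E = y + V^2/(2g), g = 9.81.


Specific energy E = y + V^2/(2g).
Velocity head = V^2/(2g) = 5.17^2 / (2*9.81) = 26.7289 / 19.62 = 1.3623 m.
E = 1.47 + 1.3623 = 2.8323 m.

2.8323


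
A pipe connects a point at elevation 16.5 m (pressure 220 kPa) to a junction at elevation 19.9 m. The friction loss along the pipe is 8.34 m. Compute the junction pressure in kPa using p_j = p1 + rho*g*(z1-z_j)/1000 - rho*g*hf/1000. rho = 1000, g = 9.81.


Junction pressure: p_j = p1 + rho*g*(z1 - z_j)/1000 - rho*g*hf/1000.
Elevation term = 1000*9.81*(16.5 - 19.9)/1000 = -33.354 kPa.
Friction term = 1000*9.81*8.34/1000 = 81.815 kPa.
p_j = 220 + -33.354 - 81.815 = 104.83 kPa.

104.83


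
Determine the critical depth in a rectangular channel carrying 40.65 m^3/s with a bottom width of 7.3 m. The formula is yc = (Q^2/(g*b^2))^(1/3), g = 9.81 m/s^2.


Using yc = (Q^2 / (g * b^2))^(1/3):
Q^2 = 40.65^2 = 1652.42.
g * b^2 = 9.81 * 7.3^2 = 9.81 * 53.29 = 522.77.
Q^2 / (g*b^2) = 1652.42 / 522.77 = 3.1609.
yc = 3.1609^(1/3) = 1.4676 m.

1.4676


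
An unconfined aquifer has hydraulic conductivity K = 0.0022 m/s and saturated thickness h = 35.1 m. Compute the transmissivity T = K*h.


Transmissivity is defined as T = K * h.
T = 0.0022 * 35.1
  = 0.0772 m^2/s.

0.0772


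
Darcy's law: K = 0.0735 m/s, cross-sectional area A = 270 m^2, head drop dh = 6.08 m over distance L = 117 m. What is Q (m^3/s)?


Darcy's law: Q = K * A * i, where i = dh/L.
Hydraulic gradient i = 6.08 / 117 = 0.051966.
Q = 0.0735 * 270 * 0.051966
  = 1.0313 m^3/s.

1.0313


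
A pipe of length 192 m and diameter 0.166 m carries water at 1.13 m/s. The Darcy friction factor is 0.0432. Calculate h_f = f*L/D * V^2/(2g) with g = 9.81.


Darcy-Weisbach equation: h_f = f * (L/D) * V^2/(2g).
f * L/D = 0.0432 * 192/0.166 = 49.9663.
V^2/(2g) = 1.13^2 / (2*9.81) = 1.2769 / 19.62 = 0.0651 m.
h_f = 49.9663 * 0.0651 = 3.252 m.

3.252


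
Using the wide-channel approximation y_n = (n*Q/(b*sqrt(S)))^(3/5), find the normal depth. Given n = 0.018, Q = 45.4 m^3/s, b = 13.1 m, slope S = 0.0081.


We use the wide-channel approximation y_n = (n*Q/(b*sqrt(S)))^(3/5).
sqrt(S) = sqrt(0.0081) = 0.09.
Numerator: n*Q = 0.018 * 45.4 = 0.8172.
Denominator: b*sqrt(S) = 13.1 * 0.09 = 1.179.
arg = 0.6931.
y_n = 0.6931^(3/5) = 0.8026 m.

0.8026


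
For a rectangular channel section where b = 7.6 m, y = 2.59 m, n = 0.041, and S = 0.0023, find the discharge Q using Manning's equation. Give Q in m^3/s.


For a rectangular channel, the cross-sectional area A = b * y = 7.6 * 2.59 = 19.68 m^2.
The wetted perimeter P = b + 2y = 7.6 + 2*2.59 = 12.78 m.
Hydraulic radius R = A/P = 19.68/12.78 = 1.5402 m.
Velocity V = (1/n)*R^(2/3)*S^(1/2) = (1/0.041)*1.5402^(2/3)*0.0023^(1/2) = 1.56 m/s.
Discharge Q = A * V = 19.68 * 1.56 = 30.708 m^3/s.

30.708


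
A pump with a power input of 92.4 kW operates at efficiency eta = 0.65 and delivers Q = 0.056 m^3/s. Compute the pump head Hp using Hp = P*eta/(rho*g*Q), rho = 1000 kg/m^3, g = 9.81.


Pump head formula: Hp = P * eta / (rho * g * Q).
Numerator: P * eta = 92.4 * 1000 * 0.65 = 60060.0 W.
Denominator: rho * g * Q = 1000 * 9.81 * 0.056 = 549.36.
Hp = 60060.0 / 549.36 = 109.33 m.

109.33


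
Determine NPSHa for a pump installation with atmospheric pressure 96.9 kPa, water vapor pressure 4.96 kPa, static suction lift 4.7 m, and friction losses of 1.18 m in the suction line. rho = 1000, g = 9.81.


NPSHa = p_atm/(rho*g) - z_s - hf_s - p_vap/(rho*g).
p_atm/(rho*g) = 96.9*1000 / (1000*9.81) = 9.878 m.
p_vap/(rho*g) = 4.96*1000 / (1000*9.81) = 0.506 m.
NPSHa = 9.878 - 4.7 - 1.18 - 0.506
      = 3.49 m.

3.49


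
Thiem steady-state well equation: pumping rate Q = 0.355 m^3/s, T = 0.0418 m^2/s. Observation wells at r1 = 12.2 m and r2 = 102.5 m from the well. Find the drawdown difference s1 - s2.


Thiem equation: s1 - s2 = Q/(2*pi*T) * ln(r2/r1).
ln(r2/r1) = ln(102.5/12.2) = 2.1284.
Q/(2*pi*T) = 0.355 / (2*pi*0.0418) = 0.355 / 0.2626 = 1.3517.
s1 - s2 = 1.3517 * 2.1284 = 2.8769 m.

2.8769


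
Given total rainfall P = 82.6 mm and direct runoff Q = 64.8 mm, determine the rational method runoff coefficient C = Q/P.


The runoff coefficient C = runoff depth / rainfall depth.
C = 64.8 / 82.6
  = 0.7845.

0.7845


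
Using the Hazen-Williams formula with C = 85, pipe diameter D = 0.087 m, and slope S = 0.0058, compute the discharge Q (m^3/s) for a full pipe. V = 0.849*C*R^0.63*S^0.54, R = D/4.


For a full circular pipe, R = D/4 = 0.087/4 = 0.0217 m.
V = 0.849 * 85 * 0.0217^0.63 * 0.0058^0.54
  = 0.849 * 85 * 0.08966 * 0.06198
  = 0.401 m/s.
Pipe area A = pi*D^2/4 = pi*0.087^2/4 = 0.0059 m^2.
Q = A * V = 0.0059 * 0.401 = 0.0024 m^3/s.

0.0024


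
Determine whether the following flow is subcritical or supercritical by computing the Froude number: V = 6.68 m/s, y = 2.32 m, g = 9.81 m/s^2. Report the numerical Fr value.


The Froude number is defined as Fr = V / sqrt(g*y).
g*y = 9.81 * 2.32 = 22.7592.
sqrt(g*y) = sqrt(22.7592) = 4.7707.
Fr = 6.68 / 4.7707 = 1.4002.
Since Fr > 1, the flow is supercritical.

1.4002


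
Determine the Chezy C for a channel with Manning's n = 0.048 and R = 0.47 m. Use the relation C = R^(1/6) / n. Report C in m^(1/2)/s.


The Chezy coefficient relates to Manning's n through C = R^(1/6) / n.
R^(1/6) = 0.47^(1/6) = 0.881758.
C = 0.881758 / 0.048 = 18.37 m^(1/2)/s.

18.37


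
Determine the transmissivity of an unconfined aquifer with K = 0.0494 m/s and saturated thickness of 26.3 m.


Transmissivity is defined as T = K * h.
T = 0.0494 * 26.3
  = 1.2992 m^2/s.

1.2992


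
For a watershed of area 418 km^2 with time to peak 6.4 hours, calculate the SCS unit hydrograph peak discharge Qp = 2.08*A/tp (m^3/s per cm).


SCS formula: Qp = 2.08 * A / tp.
Qp = 2.08 * 418 / 6.4
   = 869.44 / 6.4
   = 135.85 m^3/s per cm.

135.85


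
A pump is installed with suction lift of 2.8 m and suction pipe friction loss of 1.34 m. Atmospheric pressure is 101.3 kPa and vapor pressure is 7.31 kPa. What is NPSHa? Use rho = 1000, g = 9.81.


NPSHa = p_atm/(rho*g) - z_s - hf_s - p_vap/(rho*g).
p_atm/(rho*g) = 101.3*1000 / (1000*9.81) = 10.326 m.
p_vap/(rho*g) = 7.31*1000 / (1000*9.81) = 0.745 m.
NPSHa = 10.326 - 2.8 - 1.34 - 0.745
      = 5.44 m.

5.44


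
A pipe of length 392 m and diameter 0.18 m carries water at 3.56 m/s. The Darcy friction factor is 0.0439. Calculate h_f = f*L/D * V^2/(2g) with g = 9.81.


Darcy-Weisbach equation: h_f = f * (L/D) * V^2/(2g).
f * L/D = 0.0439 * 392/0.18 = 95.6044.
V^2/(2g) = 3.56^2 / (2*9.81) = 12.6736 / 19.62 = 0.646 m.
h_f = 95.6044 * 0.646 = 61.756 m.

61.756


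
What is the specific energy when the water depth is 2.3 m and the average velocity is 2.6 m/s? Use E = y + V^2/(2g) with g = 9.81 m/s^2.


Specific energy E = y + V^2/(2g).
Velocity head = V^2/(2g) = 2.6^2 / (2*9.81) = 6.76 / 19.62 = 0.3445 m.
E = 2.3 + 0.3445 = 2.6445 m.

2.6445


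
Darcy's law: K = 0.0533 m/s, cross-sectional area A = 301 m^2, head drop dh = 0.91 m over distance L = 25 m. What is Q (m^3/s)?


Darcy's law: Q = K * A * i, where i = dh/L.
Hydraulic gradient i = 0.91 / 25 = 0.0364.
Q = 0.0533 * 301 * 0.0364
  = 0.584 m^3/s.

0.584


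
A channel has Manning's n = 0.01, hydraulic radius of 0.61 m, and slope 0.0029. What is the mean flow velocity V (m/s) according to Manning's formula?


Manning's equation gives V = (1/n) * R^(2/3) * S^(1/2).
First, compute R^(2/3) = 0.61^(2/3) = 0.7193.
Next, S^(1/2) = 0.0029^(1/2) = 0.053852.
Then 1/n = 1/0.01 = 100.0.
V = 100.0 * 0.7193 * 0.053852 = 3.8733 m/s.

3.8733


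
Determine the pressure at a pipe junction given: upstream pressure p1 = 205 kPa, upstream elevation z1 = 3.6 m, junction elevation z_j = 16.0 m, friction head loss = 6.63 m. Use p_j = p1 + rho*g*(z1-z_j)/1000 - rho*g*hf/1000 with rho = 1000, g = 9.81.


Junction pressure: p_j = p1 + rho*g*(z1 - z_j)/1000 - rho*g*hf/1000.
Elevation term = 1000*9.81*(3.6 - 16.0)/1000 = -121.644 kPa.
Friction term = 1000*9.81*6.63/1000 = 65.04 kPa.
p_j = 205 + -121.644 - 65.04 = 18.32 kPa.

18.32


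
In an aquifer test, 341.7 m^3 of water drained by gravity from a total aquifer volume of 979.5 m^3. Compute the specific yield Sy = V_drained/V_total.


Specific yield Sy = Volume drained / Total volume.
Sy = 341.7 / 979.5
   = 0.3489.

0.3489


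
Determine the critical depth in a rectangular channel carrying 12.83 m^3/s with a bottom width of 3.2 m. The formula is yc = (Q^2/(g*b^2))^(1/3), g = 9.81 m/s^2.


Using yc = (Q^2 / (g * b^2))^(1/3):
Q^2 = 12.83^2 = 164.61.
g * b^2 = 9.81 * 3.2^2 = 9.81 * 10.24 = 100.45.
Q^2 / (g*b^2) = 164.61 / 100.45 = 1.6387.
yc = 1.6387^(1/3) = 1.1789 m.

1.1789


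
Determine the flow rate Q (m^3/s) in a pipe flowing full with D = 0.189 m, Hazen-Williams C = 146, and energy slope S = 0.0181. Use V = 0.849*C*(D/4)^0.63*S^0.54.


For a full circular pipe, R = D/4 = 0.189/4 = 0.0473 m.
V = 0.849 * 146 * 0.0473^0.63 * 0.0181^0.54
  = 0.849 * 146 * 0.146175 * 0.11459
  = 2.0763 m/s.
Pipe area A = pi*D^2/4 = pi*0.189^2/4 = 0.0281 m^2.
Q = A * V = 0.0281 * 2.0763 = 0.0582 m^3/s.

0.0582


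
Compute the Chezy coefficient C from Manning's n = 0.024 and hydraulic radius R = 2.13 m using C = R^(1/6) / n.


The Chezy coefficient relates to Manning's n through C = R^(1/6) / n.
R^(1/6) = 2.13^(1/6) = 1.134305.
C = 1.134305 / 0.024 = 47.26 m^(1/2)/s.

47.26


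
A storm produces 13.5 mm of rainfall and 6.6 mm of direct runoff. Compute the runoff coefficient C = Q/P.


The runoff coefficient C = runoff depth / rainfall depth.
C = 6.6 / 13.5
  = 0.4889.

0.4889


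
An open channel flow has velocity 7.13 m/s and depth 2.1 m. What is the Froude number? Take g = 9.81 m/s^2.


The Froude number is defined as Fr = V / sqrt(g*y).
g*y = 9.81 * 2.1 = 20.601.
sqrt(g*y) = sqrt(20.601) = 4.5388.
Fr = 7.13 / 4.5388 = 1.5709.

1.5709


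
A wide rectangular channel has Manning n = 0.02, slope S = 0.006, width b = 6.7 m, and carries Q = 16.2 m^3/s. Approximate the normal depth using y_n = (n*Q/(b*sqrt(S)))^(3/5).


We use the wide-channel approximation y_n = (n*Q/(b*sqrt(S)))^(3/5).
sqrt(S) = sqrt(0.006) = 0.07746.
Numerator: n*Q = 0.02 * 16.2 = 0.324.
Denominator: b*sqrt(S) = 6.7 * 0.07746 = 0.518982.
arg = 0.6243.
y_n = 0.6243^(3/5) = 0.7538 m.

0.7538


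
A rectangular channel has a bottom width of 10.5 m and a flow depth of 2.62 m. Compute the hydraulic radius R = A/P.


For a rectangular section:
Flow area A = b * y = 10.5 * 2.62 = 27.51 m^2.
Wetted perimeter P = b + 2y = 10.5 + 2*2.62 = 15.74 m.
Hydraulic radius R = A/P = 27.51 / 15.74 = 1.7478 m.

1.7478


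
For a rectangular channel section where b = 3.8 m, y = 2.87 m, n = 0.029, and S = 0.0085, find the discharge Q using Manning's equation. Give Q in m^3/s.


For a rectangular channel, the cross-sectional area A = b * y = 3.8 * 2.87 = 10.91 m^2.
The wetted perimeter P = b + 2y = 3.8 + 2*2.87 = 9.54 m.
Hydraulic radius R = A/P = 10.91/9.54 = 1.1432 m.
Velocity V = (1/n)*R^(2/3)*S^(1/2) = (1/0.029)*1.1432^(2/3)*0.0085^(1/2) = 3.4758 m/s.
Discharge Q = A * V = 10.91 * 3.4758 = 37.907 m^3/s.

37.907


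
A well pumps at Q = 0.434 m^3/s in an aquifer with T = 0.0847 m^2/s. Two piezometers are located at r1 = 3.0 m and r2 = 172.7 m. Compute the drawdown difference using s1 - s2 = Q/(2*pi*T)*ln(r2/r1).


Thiem equation: s1 - s2 = Q/(2*pi*T) * ln(r2/r1).
ln(r2/r1) = ln(172.7/3.0) = 4.0529.
Q/(2*pi*T) = 0.434 / (2*pi*0.0847) = 0.434 / 0.5322 = 0.8155.
s1 - s2 = 0.8155 * 4.0529 = 3.3052 m.

3.3052


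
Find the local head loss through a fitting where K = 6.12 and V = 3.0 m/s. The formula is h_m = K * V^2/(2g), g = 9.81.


Minor loss formula: h_m = K * V^2/(2g).
V^2 = 3.0^2 = 9.0.
V^2/(2g) = 9.0 / 19.62 = 0.4587 m.
h_m = 6.12 * 0.4587 = 2.8073 m.

2.8073


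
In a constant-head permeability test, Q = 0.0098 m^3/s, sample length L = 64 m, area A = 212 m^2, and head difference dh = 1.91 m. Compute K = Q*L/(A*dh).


From K = Q*L / (A*dh):
Numerator: Q*L = 0.0098 * 64 = 0.6272.
Denominator: A*dh = 212 * 1.91 = 404.92.
K = 0.6272 / 404.92 = 0.001549 m/s.

0.001549


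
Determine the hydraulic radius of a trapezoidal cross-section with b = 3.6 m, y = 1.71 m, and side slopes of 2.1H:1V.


For a trapezoidal section with side slope z:
A = (b + z*y)*y = (3.6 + 2.1*1.71)*1.71 = 12.297 m^2.
P = b + 2*y*sqrt(1 + z^2) = 3.6 + 2*1.71*sqrt(1 + 2.1^2) = 11.555 m.
R = A/P = 12.297 / 11.555 = 1.0642 m.

1.0642


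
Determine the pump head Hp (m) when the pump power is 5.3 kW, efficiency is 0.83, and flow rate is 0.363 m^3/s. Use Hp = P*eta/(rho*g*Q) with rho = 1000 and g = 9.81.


Pump head formula: Hp = P * eta / (rho * g * Q).
Numerator: P * eta = 5.3 * 1000 * 0.83 = 4399.0 W.
Denominator: rho * g * Q = 1000 * 9.81 * 0.363 = 3561.03.
Hp = 4399.0 / 3561.03 = 1.24 m.

1.24


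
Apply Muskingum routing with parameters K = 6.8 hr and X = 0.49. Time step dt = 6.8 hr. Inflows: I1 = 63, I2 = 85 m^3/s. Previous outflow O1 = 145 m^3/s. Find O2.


Muskingum coefficients:
denom = 2*K*(1-X) + dt = 2*6.8*(1-0.49) + 6.8 = 13.736.
C0 = (dt - 2*K*X)/denom = (6.8 - 2*6.8*0.49)/13.736 = 0.0099.
C1 = (dt + 2*K*X)/denom = (6.8 + 2*6.8*0.49)/13.736 = 0.9802.
C2 = (2*K*(1-X) - dt)/denom = 0.0099.
O2 = C0*I2 + C1*I1 + C2*O1
   = 0.0099*85 + 0.9802*63 + 0.0099*145
   = 64.03 m^3/s.

64.03


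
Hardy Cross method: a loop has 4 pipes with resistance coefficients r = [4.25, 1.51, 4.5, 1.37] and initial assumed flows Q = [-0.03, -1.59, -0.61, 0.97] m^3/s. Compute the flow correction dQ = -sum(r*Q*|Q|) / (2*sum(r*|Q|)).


Numerator terms (r*Q*|Q|): 4.25*-0.03*|-0.03| = -0.0038; 1.51*-1.59*|-1.59| = -3.8174; 4.5*-0.61*|-0.61| = -1.6744; 1.37*0.97*|0.97| = 1.289.
Sum of numerator = -4.2067.
Denominator terms (r*|Q|): 4.25*|-0.03| = 0.1275; 1.51*|-1.59| = 2.4009; 4.5*|-0.61| = 2.745; 1.37*|0.97| = 1.3289.
2 * sum of denominator = 2 * 6.6023 = 13.2046.
dQ = --4.2067 / 13.2046 = 0.3186 m^3/s.

0.3186


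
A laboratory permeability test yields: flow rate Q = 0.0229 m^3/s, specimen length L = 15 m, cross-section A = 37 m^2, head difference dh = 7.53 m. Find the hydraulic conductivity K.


From K = Q*L / (A*dh):
Numerator: Q*L = 0.0229 * 15 = 0.3435.
Denominator: A*dh = 37 * 7.53 = 278.61.
K = 0.3435 / 278.61 = 0.001233 m/s.

0.001233


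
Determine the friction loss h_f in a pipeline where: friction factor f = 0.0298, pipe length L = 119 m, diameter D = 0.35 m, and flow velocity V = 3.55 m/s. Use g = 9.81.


Darcy-Weisbach equation: h_f = f * (L/D) * V^2/(2g).
f * L/D = 0.0298 * 119/0.35 = 10.132.
V^2/(2g) = 3.55^2 / (2*9.81) = 12.6025 / 19.62 = 0.6423 m.
h_f = 10.132 * 0.6423 = 6.508 m.

6.508


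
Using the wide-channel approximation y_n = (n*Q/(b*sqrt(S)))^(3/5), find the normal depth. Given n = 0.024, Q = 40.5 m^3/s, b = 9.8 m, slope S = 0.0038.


We use the wide-channel approximation y_n = (n*Q/(b*sqrt(S)))^(3/5).
sqrt(S) = sqrt(0.0038) = 0.061644.
Numerator: n*Q = 0.024 * 40.5 = 0.972.
Denominator: b*sqrt(S) = 9.8 * 0.061644 = 0.604111.
arg = 1.609.
y_n = 1.609^(3/5) = 1.3302 m.

1.3302


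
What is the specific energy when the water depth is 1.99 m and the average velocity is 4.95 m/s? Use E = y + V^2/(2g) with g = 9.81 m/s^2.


Specific energy E = y + V^2/(2g).
Velocity head = V^2/(2g) = 4.95^2 / (2*9.81) = 24.5025 / 19.62 = 1.2489 m.
E = 1.99 + 1.2489 = 3.2389 m.

3.2389


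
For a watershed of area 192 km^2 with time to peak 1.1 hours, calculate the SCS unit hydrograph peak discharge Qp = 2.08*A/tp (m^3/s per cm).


SCS formula: Qp = 2.08 * A / tp.
Qp = 2.08 * 192 / 1.1
   = 399.36 / 1.1
   = 363.05 m^3/s per cm.

363.05


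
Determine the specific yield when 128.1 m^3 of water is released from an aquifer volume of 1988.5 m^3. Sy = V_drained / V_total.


Specific yield Sy = Volume drained / Total volume.
Sy = 128.1 / 1988.5
   = 0.0644.

0.0644


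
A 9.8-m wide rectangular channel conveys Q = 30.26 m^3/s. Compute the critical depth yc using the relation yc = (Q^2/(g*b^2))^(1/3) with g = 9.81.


Using yc = (Q^2 / (g * b^2))^(1/3):
Q^2 = 30.26^2 = 915.67.
g * b^2 = 9.81 * 9.8^2 = 9.81 * 96.04 = 942.15.
Q^2 / (g*b^2) = 915.67 / 942.15 = 0.9719.
yc = 0.9719^(1/3) = 0.9905 m.

0.9905


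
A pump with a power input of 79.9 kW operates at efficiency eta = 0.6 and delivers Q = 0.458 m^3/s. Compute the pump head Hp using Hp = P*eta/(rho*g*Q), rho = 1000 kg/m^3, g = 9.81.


Pump head formula: Hp = P * eta / (rho * g * Q).
Numerator: P * eta = 79.9 * 1000 * 0.6 = 47940.0 W.
Denominator: rho * g * Q = 1000 * 9.81 * 0.458 = 4492.98.
Hp = 47940.0 / 4492.98 = 10.67 m.

10.67


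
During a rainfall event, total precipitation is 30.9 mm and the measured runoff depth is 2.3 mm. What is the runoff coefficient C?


The runoff coefficient C = runoff depth / rainfall depth.
C = 2.3 / 30.9
  = 0.0744.

0.0744


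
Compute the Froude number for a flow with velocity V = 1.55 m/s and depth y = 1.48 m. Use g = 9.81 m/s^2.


The Froude number is defined as Fr = V / sqrt(g*y).
g*y = 9.81 * 1.48 = 14.5188.
sqrt(g*y) = sqrt(14.5188) = 3.8104.
Fr = 1.55 / 3.8104 = 0.4068.

0.4068


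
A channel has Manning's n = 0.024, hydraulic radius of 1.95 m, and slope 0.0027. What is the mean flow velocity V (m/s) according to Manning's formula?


Manning's equation gives V = (1/n) * R^(2/3) * S^(1/2).
First, compute R^(2/3) = 1.95^(2/3) = 1.5608.
Next, S^(1/2) = 0.0027^(1/2) = 0.051962.
Then 1/n = 1/0.024 = 41.67.
V = 41.67 * 1.5608 * 0.051962 = 3.3793 m/s.

3.3793
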